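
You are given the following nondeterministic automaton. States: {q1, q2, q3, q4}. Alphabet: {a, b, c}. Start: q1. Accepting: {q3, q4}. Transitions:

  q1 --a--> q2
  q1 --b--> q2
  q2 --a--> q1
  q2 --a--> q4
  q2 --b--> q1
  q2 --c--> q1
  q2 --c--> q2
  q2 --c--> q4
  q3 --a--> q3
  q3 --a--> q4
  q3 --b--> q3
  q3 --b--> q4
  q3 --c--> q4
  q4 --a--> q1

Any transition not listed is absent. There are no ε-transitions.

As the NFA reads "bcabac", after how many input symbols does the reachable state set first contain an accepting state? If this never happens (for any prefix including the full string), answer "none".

2

Start in {q1}.
Read 'b': q1→{q2}; now {q2}.
Read 'c': q2→{q1, q2, q4}; now {q1, q2, q4}.
None of the earlier sets intersect F, but {q1, q2, q4} does.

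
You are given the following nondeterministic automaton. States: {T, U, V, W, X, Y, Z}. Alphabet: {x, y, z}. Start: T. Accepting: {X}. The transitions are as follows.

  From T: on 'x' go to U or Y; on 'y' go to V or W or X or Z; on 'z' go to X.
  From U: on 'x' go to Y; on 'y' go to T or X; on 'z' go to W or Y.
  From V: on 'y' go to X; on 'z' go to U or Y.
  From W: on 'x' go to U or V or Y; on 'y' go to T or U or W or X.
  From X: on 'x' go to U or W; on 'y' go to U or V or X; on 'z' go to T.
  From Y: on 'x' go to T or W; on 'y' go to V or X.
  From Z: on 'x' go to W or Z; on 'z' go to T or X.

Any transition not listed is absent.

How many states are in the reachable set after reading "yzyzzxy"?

6

Start in {T}.
Read 'y': T→{V, W, X, Z}; now {V, W, X, Z}.
Read 'z': V→{U, Y}, W→∅, X→{T}, Z→{T, X}; now {T, U, X, Y}.
Read 'y': T→{V, W, X, Z}, U→{T, X}, X→{U, V, X}, Y→{V, X}; now {T, U, V, W, X, Z}.
Read 'z': T→{X}, U→{W, Y}, V→{U, Y}, W→∅, X→{T}, Z→{T, X}; now {T, U, W, X, Y}.
Read 'z': T→{X}, U→{W, Y}, W→∅, X→{T}, Y→∅; now {T, W, X, Y}.
Read 'x': T→{U, Y}, W→{U, V, Y}, X→{U, W}, Y→{T, W}; now {T, U, V, W, Y}.
Read 'y': T→{V, W, X, Z}, U→{T, X}, V→{X}, W→{T, U, W, X}, Y→{V, X}; now {T, U, V, W, X, Z}.
That set has 6 states.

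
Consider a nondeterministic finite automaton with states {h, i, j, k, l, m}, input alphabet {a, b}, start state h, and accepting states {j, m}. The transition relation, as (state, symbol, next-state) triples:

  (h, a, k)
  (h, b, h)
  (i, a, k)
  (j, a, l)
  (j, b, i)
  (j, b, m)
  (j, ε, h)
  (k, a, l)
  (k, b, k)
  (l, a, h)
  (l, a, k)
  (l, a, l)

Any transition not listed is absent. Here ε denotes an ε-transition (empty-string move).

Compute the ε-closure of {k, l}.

{k, l}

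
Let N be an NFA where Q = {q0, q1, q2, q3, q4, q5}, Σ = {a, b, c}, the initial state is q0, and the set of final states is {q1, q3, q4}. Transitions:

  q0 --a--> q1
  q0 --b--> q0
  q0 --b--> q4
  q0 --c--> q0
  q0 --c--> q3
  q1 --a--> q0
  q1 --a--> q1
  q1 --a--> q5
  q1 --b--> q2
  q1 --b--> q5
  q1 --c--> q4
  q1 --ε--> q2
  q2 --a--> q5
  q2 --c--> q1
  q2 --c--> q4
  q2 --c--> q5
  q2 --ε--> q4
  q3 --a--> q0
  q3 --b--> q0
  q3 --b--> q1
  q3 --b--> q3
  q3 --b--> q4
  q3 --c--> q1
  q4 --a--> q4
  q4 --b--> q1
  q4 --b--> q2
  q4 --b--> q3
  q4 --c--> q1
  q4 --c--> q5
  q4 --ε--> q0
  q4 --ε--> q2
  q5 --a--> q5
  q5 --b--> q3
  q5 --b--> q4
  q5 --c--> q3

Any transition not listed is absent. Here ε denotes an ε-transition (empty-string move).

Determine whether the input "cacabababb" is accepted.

Yes

Start in {q0}.
Read 'c': {q0} → {q0, q3}.
Read 'a': {q0, q3} → {q0, q1, q2, q4}.
Read 'c': {q0, q1, q2, q4} → {q0, q1, q2, q3, q4, q5}.
Read 'a': {q0, q1, q2, q3, q4, q5} → {q0, q1, q2, q4, q5}.
Read 'b': {q0, q1, q2, q4, q5} → {q0, q1, q2, q3, q4, q5}.
Read 'a': {q0, q1, q2, q3, q4, q5} → {q0, q1, q2, q4, q5}.
Read 'b': {q0, q1, q2, q4, q5} → {q0, q1, q2, q3, q4, q5}.
Read 'a': {q0, q1, q2, q3, q4, q5} → {q0, q1, q2, q4, q5}.
Read 'b': {q0, q1, q2, q4, q5} → {q0, q1, q2, q3, q4, q5}.
Read 'b': {q0, q1, q2, q3, q4, q5} → {q0, q1, q2, q3, q4, q5}.
The final set {q0, q1, q2, q3, q4, q5} contains the accepting states q1, q3, q4.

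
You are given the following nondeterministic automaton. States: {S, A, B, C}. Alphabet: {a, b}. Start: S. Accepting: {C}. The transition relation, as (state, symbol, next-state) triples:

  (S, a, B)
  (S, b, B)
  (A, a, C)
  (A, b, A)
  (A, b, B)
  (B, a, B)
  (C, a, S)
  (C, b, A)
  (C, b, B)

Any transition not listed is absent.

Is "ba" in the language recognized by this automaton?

No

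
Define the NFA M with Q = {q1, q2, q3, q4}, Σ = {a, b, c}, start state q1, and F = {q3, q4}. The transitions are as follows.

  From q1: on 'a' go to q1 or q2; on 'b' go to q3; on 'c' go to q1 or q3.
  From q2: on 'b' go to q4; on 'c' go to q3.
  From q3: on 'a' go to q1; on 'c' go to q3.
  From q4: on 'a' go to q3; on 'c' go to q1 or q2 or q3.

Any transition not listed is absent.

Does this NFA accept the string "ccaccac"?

Yes

Start in {q1}.
Read 'c': {q1} → {q1, q3}.
Read 'c': {q1, q3} → {q1, q3}.
Read 'a': {q1, q3} → {q1, q2}.
Read 'c': {q1, q2} → {q1, q3}.
Read 'c': {q1, q3} → {q1, q3}.
Read 'a': {q1, q3} → {q1, q2}.
Read 'c': {q1, q2} → {q1, q3}.
The final set {q1, q3} contains the accepting state q3.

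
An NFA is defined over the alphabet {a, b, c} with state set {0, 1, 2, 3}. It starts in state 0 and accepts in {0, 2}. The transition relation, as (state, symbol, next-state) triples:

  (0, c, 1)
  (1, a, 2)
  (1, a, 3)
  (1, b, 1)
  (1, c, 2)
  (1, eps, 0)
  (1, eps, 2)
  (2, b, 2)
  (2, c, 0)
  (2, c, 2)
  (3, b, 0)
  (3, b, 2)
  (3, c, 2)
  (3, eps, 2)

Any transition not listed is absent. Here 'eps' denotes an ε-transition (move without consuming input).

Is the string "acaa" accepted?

Start in {0}.
Read 'a': 0→∅; now ∅.
The set is empty and remains empty for the remaining 3 symbols.
The final set ∅ contains no accepting state.

No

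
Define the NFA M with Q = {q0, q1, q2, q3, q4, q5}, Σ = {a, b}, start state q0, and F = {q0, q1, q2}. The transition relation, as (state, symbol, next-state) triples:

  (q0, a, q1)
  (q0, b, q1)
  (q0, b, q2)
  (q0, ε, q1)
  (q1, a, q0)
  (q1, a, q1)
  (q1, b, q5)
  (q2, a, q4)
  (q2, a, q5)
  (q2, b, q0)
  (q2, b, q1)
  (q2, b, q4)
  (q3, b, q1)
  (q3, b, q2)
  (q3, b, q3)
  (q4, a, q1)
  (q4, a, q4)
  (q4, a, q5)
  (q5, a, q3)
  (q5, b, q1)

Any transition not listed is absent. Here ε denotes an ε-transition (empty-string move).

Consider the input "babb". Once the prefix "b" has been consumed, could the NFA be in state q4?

Start: ε-closure({q0}) = {q0, q1}.
Read 'b': q0→{q1, q2}, q1→{q5}; now {q1, q2, q5}.
State q4 is not in {q1, q2, q5}.

No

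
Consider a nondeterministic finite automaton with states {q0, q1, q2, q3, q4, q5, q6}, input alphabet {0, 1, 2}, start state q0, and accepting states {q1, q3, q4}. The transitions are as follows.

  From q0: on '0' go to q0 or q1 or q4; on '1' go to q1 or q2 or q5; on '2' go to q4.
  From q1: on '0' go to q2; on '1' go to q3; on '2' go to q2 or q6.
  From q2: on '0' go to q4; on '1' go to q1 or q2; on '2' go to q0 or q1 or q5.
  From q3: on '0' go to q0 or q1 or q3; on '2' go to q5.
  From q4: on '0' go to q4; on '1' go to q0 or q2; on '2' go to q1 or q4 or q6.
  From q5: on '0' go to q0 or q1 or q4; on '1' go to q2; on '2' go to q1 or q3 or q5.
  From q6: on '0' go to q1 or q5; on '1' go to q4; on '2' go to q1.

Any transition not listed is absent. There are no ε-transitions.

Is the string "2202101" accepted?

Start in {q0}.
Read '2': q0→{q4}; now {q4}.
Read '2': q4→{q1, q4, q6}; now {q1, q4, q6}.
Read '0': q1→{q2}, q4→{q4}, q6→{q1, q5}; now {q1, q2, q4, q5}.
Read '2': q1→{q2, q6}, q2→{q0, q1, q5}, q4→{q1, q4, q6}, q5→{q1, q3, q5}; now {q0, q1, q2, q3, q4, q5, q6}.
Read '1': q0→{q1, q2, q5}, q1→{q3}, q2→{q1, q2}, q3→∅, q4→{q0, q2}, q5→{q2}, q6→{q4}; now {q0, q1, q2, q3, q4, q5}.
Read '0': q0→{q0, q1, q4}, q1→{q2}, q2→{q4}, q3→{q0, q1, q3}, q4→{q4}, q5→{q0, q1, q4}; now {q0, q1, q2, q3, q4}.
Read '1': q0→{q1, q2, q5}, q1→{q3}, q2→{q1, q2}, q3→∅, q4→{q0, q2}; now {q0, q1, q2, q3, q5}.
The final set {q0, q1, q2, q3, q5} contains the accepting states q1, q3.

Yes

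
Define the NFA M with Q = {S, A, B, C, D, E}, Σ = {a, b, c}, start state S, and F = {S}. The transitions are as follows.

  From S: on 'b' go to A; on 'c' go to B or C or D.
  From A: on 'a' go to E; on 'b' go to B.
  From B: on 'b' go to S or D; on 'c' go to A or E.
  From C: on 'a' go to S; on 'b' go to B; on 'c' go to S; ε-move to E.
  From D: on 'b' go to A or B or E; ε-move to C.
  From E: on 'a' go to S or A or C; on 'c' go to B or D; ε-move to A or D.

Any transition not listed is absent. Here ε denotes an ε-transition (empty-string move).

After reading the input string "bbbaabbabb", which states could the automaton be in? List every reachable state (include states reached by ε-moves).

Start in {S}.
Read 'b': S→{A}; now {A}.
Read 'b': A→{B}; now {B}.
Read 'b': B→{S, D}; union {S, D}; ε-closure = {S, A, C, D, E}.
Read 'a': S→∅, A→{E}, C→{S}, D→∅, E→{S, A, C}; union {S, A, C, E}; ε-closure = {S, A, C, D, E}.
Read 'a': S→∅, A→{E}, C→{S}, D→∅, E→{S, A, C}; union {S, A, C, E}; ε-closure = {S, A, C, D, E}.
Read 'b': S→{A}, A→{B}, C→{B}, D→{A, B, E}, E→∅; union {A, B, E}; ε-closure = {A, B, C, D, E}.
Read 'b': A→{B}, B→{S, D}, C→{B}, D→{A, B, E}, E→∅; union {S, A, B, D, E}; ε-closure = {S, A, B, C, D, E}.
Read 'a': S→∅, A→{E}, B→∅, C→{S}, D→∅, E→{S, A, C}; union {S, A, C, E}; ε-closure = {S, A, C, D, E}.
Read 'b': S→{A}, A→{B}, C→{B}, D→{A, B, E}, E→∅; union {A, B, E}; ε-closure = {A, B, C, D, E}.
Read 'b': A→{B}, B→{S, D}, C→{B}, D→{A, B, E}, E→∅; union {S, A, B, D, E}; ε-closure = {S, A, B, C, D, E}.

{S, A, B, C, D, E}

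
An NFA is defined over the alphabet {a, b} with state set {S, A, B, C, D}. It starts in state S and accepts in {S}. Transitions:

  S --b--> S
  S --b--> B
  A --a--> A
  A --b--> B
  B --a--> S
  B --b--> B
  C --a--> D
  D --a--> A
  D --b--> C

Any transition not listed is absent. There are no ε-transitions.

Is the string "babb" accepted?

Start in {S}.
Read 'b': S→{S, B}; now {S, B}.
Read 'a': S→∅, B→{S}; now {S}.
Read 'b': S→{S, B}; now {S, B}.
Read 'b': S→{S, B}, B→{B}; now {S, B}.
The final set {S, B} contains the accepting state S.

Yes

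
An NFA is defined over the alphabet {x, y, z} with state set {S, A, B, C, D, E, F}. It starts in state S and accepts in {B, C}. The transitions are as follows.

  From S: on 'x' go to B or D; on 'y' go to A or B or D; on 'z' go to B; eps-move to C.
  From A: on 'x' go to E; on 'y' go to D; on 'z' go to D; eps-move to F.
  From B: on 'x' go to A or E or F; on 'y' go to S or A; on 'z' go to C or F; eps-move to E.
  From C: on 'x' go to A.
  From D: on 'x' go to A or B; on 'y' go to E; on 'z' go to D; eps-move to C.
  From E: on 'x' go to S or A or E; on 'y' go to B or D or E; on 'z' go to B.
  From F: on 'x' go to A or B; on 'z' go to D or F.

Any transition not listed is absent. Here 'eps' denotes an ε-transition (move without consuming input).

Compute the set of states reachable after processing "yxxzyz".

{B, C, D, E, F}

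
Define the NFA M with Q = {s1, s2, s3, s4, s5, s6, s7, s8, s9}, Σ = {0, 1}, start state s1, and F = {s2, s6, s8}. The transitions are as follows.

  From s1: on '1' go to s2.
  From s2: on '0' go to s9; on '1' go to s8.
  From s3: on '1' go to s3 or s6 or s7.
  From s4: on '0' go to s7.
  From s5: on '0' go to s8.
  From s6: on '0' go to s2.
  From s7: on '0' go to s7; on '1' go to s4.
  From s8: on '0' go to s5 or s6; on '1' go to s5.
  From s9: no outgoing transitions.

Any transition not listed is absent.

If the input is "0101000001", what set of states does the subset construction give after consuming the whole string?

Start in {s1}.
Read '0': s1→∅; now ∅.
The set is empty and remains empty for the remaining 9 symbols.

∅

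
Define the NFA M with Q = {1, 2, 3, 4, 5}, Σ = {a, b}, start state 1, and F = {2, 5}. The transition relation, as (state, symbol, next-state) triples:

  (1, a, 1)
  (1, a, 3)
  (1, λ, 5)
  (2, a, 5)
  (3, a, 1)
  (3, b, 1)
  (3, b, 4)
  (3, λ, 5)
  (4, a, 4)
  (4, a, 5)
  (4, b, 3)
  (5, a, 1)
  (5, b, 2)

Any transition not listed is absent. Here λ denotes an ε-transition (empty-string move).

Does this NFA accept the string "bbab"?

Start: ε-closure({1}) = {1, 5}.
Read 'b': {1, 5} → {2}.
Read 'b': {2} → ∅.
The set is empty and remains empty for the remaining 2 symbols.
The final set ∅ contains no accepting state.

No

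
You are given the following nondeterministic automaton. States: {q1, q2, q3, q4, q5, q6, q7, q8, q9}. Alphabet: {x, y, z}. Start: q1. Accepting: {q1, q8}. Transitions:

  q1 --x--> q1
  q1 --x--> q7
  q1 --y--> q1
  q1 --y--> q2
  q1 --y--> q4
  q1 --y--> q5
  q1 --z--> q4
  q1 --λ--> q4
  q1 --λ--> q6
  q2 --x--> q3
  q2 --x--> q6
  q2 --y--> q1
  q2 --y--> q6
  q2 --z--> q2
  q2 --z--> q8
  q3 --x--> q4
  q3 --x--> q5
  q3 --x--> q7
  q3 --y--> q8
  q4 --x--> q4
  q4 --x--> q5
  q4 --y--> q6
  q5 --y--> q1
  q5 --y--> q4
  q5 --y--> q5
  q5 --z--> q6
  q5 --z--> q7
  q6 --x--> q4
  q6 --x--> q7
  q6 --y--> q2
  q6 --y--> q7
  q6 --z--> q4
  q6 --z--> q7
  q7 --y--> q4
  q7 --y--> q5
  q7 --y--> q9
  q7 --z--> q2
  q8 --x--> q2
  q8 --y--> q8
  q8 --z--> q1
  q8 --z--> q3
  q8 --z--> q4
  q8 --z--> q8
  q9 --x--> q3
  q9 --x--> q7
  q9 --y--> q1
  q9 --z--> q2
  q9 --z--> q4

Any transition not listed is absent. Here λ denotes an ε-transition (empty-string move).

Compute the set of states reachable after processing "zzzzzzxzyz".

Start: ε-closure({q1}) = {q1, q4, q6}.
Read 'z': {q1, q4, q6} → {q4, q7}.
Read 'z': {q4, q7} → {q2}.
Read 'z': {q2} → {q2, q8}.
Read 'z': {q2, q8} → {q1, q2, q3, q4, q6, q8}.
Read 'z': {q1, q2, q3, q4, q6, q8} → {q1, q2, q3, q4, q6, q7, q8}.
Read 'z': {q1, q2, q3, q4, q6, q7, q8} → {q1, q2, q3, q4, q6, q7, q8}.
Read 'x': {q1, q2, q3, q4, q6, q7, q8} → {q1, q2, q3, q4, q5, q6, q7}.
Read 'z': {q1, q2, q3, q4, q5, q6, q7} → {q2, q4, q6, q7, q8}.
Read 'y': {q2, q4, q6, q7, q8} → {q1, q2, q4, q5, q6, q7, q8, q9}.
Read 'z': {q1, q2, q4, q5, q6, q7, q8, q9} → {q1, q2, q3, q4, q6, q7, q8}.

{q1, q2, q3, q4, q6, q7, q8}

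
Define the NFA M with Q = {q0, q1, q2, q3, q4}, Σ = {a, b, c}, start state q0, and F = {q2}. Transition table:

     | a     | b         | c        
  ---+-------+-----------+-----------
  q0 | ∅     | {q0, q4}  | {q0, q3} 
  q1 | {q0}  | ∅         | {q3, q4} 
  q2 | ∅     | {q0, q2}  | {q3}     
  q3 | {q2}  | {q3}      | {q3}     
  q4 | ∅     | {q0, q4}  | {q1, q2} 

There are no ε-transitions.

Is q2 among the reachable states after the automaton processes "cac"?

No

Start in {q0}.
Read 'c': {q0} → {q0, q3}.
Read 'a': {q0, q3} → {q2}.
Read 'c': {q2} → {q3}.
State q2 is not in {q3}.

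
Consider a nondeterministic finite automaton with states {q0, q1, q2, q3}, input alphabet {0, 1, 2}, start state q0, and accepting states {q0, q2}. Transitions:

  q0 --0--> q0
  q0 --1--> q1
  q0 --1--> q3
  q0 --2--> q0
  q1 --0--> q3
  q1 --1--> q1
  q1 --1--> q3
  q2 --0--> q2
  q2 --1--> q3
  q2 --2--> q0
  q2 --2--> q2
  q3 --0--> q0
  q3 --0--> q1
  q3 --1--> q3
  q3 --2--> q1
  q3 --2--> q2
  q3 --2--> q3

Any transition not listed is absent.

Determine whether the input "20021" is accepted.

No

Start in {q0}.
Read '2': {q0} → {q0}.
Read '0': {q0} → {q0}.
Read '0': {q0} → {q0}.
Read '2': {q0} → {q0}.
Read '1': {q0} → {q1, q3}.
The final set {q1, q3} contains no accepting state.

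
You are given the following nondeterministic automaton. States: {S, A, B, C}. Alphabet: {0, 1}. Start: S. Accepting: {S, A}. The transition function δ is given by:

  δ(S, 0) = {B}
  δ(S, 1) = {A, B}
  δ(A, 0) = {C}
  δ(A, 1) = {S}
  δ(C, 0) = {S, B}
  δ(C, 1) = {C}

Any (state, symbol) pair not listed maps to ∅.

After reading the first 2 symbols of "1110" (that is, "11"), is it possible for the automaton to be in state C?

No

Start in {S}.
Read '1': {S} → {A, B}.
Read '1': {A, B} → {S}.
State C is not in {S}.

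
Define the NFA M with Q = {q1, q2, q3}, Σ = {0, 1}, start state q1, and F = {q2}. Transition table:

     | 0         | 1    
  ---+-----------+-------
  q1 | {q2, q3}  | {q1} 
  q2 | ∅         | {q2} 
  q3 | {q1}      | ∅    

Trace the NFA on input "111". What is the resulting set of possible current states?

Start in {q1}.
Read '1': q1→{q1}; now {q1}.
Read '1': q1→{q1}; now {q1}.
Read '1': q1→{q1}; now {q1}.

{q1}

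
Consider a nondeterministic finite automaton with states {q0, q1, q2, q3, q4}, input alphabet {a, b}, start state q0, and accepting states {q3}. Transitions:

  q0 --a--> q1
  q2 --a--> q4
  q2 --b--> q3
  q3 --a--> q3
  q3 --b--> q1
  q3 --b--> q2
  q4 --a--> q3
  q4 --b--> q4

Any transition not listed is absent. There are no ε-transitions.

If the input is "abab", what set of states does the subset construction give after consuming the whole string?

Start in {q0}.
Read 'a': q0→{q1}; now {q1}.
Read 'b': q1→∅; now ∅.
The set is empty and remains empty for the remaining 2 symbols.

∅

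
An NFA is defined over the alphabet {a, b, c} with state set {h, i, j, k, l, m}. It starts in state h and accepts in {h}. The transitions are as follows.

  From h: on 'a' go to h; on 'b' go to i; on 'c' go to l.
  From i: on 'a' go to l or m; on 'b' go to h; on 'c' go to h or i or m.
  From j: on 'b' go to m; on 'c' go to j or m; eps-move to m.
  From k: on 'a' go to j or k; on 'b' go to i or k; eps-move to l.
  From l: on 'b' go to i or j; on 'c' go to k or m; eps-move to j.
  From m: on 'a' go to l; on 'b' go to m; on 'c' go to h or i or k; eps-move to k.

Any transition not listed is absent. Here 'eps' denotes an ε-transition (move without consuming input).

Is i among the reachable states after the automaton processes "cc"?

Start in {h}.
Read 'c': h→{l}; union {l}; ε-closure = {j, k, l, m}.
Read 'c': j→{j, m}, k→∅, l→{k, m}, m→{h, i, k}; union {h, i, j, k, m}; ε-closure = {h, i, j, k, l, m}.
State i is in {h, i, j, k, l, m}.

Yes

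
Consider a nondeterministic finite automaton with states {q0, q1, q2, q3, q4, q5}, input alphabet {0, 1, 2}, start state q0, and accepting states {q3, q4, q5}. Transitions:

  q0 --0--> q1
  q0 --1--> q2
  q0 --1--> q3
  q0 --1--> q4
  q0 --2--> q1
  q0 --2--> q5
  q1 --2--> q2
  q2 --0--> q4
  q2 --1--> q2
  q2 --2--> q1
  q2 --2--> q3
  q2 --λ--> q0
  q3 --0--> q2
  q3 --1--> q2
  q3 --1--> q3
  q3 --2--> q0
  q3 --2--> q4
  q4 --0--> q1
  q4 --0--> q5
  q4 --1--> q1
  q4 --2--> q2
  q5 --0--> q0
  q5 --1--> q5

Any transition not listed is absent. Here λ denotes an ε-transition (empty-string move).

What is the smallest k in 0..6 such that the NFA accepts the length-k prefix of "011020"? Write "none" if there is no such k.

none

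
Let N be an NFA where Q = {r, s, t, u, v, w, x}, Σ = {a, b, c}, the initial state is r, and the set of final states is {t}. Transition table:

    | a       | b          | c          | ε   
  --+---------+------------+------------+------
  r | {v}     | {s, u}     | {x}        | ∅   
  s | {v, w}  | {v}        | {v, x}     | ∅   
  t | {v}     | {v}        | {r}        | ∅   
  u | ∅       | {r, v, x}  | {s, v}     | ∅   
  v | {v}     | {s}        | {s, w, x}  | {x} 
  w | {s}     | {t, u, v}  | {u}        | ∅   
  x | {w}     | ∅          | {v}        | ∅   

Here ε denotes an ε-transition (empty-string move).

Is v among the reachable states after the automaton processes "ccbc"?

Yes

Start in {r}.
Read 'c': r→{x}; now {x}.
Read 'c': x→{v}; union {v}; ε-closure = {v, x}.
Read 'b': v→{s}, x→∅; now {s}.
Read 'c': s→{v, x}; now {v, x}.
State v is in {v, x}.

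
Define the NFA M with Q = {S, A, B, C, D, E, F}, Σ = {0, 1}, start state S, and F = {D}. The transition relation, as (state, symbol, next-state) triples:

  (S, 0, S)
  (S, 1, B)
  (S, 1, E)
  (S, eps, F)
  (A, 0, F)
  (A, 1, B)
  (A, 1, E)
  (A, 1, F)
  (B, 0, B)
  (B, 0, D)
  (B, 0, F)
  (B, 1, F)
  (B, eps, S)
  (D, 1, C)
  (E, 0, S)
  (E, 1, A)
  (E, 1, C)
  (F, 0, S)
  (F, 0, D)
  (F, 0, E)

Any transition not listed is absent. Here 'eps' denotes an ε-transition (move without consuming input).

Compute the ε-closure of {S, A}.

Begin with {S, A}.
ε-move S → F; add F.

{S, A, F}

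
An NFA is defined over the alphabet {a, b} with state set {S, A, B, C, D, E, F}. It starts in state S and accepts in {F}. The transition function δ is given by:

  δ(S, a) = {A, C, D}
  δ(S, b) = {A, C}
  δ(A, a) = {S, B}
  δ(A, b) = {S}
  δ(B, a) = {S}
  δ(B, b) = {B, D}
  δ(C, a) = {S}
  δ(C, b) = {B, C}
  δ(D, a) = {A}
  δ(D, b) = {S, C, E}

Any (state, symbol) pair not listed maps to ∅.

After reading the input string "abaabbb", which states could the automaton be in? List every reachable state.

{S, A, B, C, D, E}

Start in {S}.
Read 'a': S→{A, C, D}; now {A, C, D}.
Read 'b': A→{S}, C→{B, C}, D→{S, C, E}; now {S, B, C, E}.
Read 'a': S→{A, C, D}, B→{S}, C→{S}, E→∅; now {S, A, C, D}.
Read 'a': S→{A, C, D}, A→{S, B}, C→{S}, D→{A}; now {S, A, B, C, D}.
Read 'b': S→{A, C}, A→{S}, B→{B, D}, C→{B, C}, D→{S, C, E}; now {S, A, B, C, D, E}.
Read 'b': S→{A, C}, A→{S}, B→{B, D}, C→{B, C}, D→{S, C, E}, E→∅; now {S, A, B, C, D, E}.
Read 'b': S→{A, C}, A→{S}, B→{B, D}, C→{B, C}, D→{S, C, E}, E→∅; now {S, A, B, C, D, E}.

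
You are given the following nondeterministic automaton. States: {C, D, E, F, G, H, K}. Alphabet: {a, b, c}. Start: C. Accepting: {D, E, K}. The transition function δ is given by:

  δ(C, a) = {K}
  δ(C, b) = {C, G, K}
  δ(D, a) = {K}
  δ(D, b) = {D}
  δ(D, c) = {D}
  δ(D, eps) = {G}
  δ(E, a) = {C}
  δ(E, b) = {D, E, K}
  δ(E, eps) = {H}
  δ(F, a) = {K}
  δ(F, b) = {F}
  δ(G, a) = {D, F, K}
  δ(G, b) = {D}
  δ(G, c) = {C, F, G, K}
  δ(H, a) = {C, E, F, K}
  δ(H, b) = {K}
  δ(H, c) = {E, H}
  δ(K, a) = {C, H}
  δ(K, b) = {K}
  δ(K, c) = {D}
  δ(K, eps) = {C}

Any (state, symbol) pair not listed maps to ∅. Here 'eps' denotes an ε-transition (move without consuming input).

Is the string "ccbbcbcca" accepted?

Start in {C}.
Read 'c': {C} → ∅.
The set is empty and remains empty for the remaining 8 symbols.
The final set ∅ contains no accepting state.

No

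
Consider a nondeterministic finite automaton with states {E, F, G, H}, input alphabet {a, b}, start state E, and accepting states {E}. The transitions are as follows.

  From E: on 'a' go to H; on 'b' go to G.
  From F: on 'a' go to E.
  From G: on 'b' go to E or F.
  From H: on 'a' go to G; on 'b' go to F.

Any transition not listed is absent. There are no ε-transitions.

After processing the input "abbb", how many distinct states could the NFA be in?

0

Start in {E}.
Read 'a': {E} → {H}.
Read 'b': {H} → {F}.
Read 'b': {F} → ∅.
The set is empty and remains empty for the remaining 1 symbol.
That set has 0 states.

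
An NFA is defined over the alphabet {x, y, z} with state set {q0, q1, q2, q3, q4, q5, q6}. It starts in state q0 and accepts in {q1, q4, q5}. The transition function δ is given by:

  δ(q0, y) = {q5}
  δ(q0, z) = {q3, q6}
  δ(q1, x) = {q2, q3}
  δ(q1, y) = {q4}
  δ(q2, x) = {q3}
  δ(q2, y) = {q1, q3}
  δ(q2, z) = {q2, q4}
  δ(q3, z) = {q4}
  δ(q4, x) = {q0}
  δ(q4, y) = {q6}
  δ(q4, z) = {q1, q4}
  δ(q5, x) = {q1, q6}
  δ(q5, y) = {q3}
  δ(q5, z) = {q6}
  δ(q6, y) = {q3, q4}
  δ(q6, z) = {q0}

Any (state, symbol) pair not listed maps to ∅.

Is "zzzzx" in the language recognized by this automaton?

Start in {q0}.
Read 'z': {q0} → {q3, q6}.
Read 'z': {q3, q6} → {q0, q4}.
Read 'z': {q0, q4} → {q1, q3, q4, q6}.
Read 'z': {q1, q3, q4, q6} → {q0, q1, q4}.
Read 'x': {q0, q1, q4} → {q0, q2, q3}.
The final set {q0, q2, q3} contains no accepting state.

No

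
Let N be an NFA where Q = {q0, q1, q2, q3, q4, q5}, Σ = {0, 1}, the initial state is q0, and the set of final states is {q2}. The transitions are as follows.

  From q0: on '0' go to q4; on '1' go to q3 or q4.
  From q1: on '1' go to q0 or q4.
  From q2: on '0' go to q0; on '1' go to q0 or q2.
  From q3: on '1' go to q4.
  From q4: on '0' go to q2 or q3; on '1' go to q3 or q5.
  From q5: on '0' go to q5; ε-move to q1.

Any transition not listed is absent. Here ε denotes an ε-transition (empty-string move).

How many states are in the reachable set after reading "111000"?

4

Start in {q0}.
Read '1': q0→{q3, q4}; now {q3, q4}.
Read '1': q3→{q4}, q4→{q3, q5}; union {q3, q4, q5}; ε-closure = {q1, q3, q4, q5}.
Read '1': q1→{q0, q4}, q3→{q4}, q4→{q3, q5}, q5→∅; union {q0, q3, q4, q5}; ε-closure = {q0, q1, q3, q4, q5}.
Read '0': q0→{q4}, q1→∅, q3→∅, q4→{q2, q3}, q5→{q5}; union {q2, q3, q4, q5}; ε-closure = {q1, q2, q3, q4, q5}.
Read '0': q1→∅, q2→{q0}, q3→∅, q4→{q2, q3}, q5→{q5}; union {q0, q2, q3, q5}; ε-closure = {q0, q1, q2, q3, q5}.
Read '0': q0→{q4}, q1→∅, q2→{q0}, q3→∅, q5→{q5}; union {q0, q4, q5}; ε-closure = {q0, q1, q4, q5}.
That set has 4 states.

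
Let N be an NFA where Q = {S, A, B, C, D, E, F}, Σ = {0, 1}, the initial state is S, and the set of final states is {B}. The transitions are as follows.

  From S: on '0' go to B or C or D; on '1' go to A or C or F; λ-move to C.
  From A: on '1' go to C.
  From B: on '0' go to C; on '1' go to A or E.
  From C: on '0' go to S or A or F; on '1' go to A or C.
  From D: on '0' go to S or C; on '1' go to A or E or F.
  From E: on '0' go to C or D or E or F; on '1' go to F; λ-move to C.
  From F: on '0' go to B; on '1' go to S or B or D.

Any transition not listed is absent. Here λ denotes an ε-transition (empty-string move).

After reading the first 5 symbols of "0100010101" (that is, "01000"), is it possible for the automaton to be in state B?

Start: ε-closure({S}) = {S, C}.
Read '0': S→{B, C, D}, C→{S, A, F}; now {S, A, B, C, D, F}.
Read '1': S→{A, C, F}, A→{C}, B→{A, E}, C→{A, C}, D→{A, E, F}, F→{S, B, D}; now {S, A, B, C, D, E, F}.
Read '0': S→{B, C, D}, A→∅, B→{C}, C→{S, A, F}, D→{S, C}, E→{C, D, E, F}, F→{B}; now {S, A, B, C, D, E, F}.
Read '0': S→{B, C, D}, A→∅, B→{C}, C→{S, A, F}, D→{S, C}, E→{C, D, E, F}, F→{B}; now {S, A, B, C, D, E, F}.
Read '0': S→{B, C, D}, A→∅, B→{C}, C→{S, A, F}, D→{S, C}, E→{C, D, E, F}, F→{B}; now {S, A, B, C, D, E, F}.
State B is in {S, A, B, C, D, E, F}.

Yes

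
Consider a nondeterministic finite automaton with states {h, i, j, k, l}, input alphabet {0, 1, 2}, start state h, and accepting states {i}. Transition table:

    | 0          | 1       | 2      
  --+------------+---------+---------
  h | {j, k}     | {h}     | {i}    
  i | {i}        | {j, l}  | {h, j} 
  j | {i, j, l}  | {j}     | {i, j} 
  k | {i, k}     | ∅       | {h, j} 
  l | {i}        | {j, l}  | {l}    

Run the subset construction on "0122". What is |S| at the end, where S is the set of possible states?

3

Start in {h}.
Read '0': {h} → {j, k}.
Read '1': {j, k} → {j}.
Read '2': {j} → {i, j}.
Read '2': {i, j} → {h, i, j}.
That set has 3 states.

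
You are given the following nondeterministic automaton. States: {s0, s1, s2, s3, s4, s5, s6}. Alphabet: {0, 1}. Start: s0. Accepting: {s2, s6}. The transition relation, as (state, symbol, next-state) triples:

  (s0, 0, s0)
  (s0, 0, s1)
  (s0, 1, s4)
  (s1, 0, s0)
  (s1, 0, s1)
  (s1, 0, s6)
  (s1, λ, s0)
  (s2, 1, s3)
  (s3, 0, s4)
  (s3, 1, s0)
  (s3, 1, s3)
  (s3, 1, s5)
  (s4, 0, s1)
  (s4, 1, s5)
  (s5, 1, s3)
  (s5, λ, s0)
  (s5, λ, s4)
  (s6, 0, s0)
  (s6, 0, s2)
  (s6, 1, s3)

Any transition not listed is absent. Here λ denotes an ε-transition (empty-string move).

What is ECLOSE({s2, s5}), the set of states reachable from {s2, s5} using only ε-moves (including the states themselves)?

{s0, s2, s4, s5}

Begin with {s2, s5}.
ε-move s5 → s0; add s0.
ε-move s5 → s4; add s4.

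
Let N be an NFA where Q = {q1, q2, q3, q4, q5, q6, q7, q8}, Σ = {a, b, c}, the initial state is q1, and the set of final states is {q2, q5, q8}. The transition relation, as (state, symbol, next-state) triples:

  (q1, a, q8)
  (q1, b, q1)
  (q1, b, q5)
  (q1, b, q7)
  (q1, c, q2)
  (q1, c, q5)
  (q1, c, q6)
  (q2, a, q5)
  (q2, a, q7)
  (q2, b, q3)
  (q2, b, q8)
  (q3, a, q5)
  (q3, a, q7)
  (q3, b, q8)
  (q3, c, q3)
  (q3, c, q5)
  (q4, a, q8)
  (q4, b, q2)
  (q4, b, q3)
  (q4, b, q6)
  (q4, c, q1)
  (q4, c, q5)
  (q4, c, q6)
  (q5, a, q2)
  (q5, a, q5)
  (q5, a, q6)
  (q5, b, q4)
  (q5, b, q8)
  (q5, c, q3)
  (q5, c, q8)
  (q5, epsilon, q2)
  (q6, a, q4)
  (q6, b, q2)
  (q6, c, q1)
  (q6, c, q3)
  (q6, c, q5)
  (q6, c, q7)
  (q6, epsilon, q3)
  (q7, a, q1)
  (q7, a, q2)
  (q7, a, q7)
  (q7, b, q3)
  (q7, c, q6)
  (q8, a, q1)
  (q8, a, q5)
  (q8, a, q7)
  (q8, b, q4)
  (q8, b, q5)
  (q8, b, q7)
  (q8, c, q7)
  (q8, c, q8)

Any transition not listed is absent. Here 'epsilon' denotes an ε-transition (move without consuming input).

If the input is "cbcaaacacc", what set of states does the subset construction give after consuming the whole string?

Start in {q1}.
Read 'c': q1→{q2, q5, q6}; union {q2, q5, q6}; ε-closure = {q2, q3, q5, q6}.
Read 'b': q2→{q3, q8}, q3→{q8}, q5→{q4, q8}, q6→{q2}; now {q2, q3, q4, q8}.
Read 'c': q2→∅, q3→{q3, q5}, q4→{q1, q5, q6}, q8→{q7, q8}; union {q1, q3, q5, q6, q7, q8}; ε-closure = {q1, q2, q3, q5, q6, q7, q8}.
Read 'a': q1→{q8}, q2→{q5, q7}, q3→{q5, q7}, q5→{q2, q5, q6}, q6→{q4}, q7→{q1, q2, q7}, q8→{q1, q5, q7}; union {q1, q2, q4, q5, q6, q7, q8}; ε-closure = {q1, q2, q3, q4, q5, q6, q7, q8}.
Read 'a': q1→{q8}, q2→{q5, q7}, q3→{q5, q7}, q4→{q8}, q5→{q2, q5, q6}, q6→{q4}, q7→{q1, q2, q7}, q8→{q1, q5, q7}; union {q1, q2, q4, q5, q6, q7, q8}; ε-closure = {q1, q2, q3, q4, q5, q6, q7, q8}.
Read 'a': q1→{q8}, q2→{q5, q7}, q3→{q5, q7}, q4→{q8}, q5→{q2, q5, q6}, q6→{q4}, q7→{q1, q2, q7}, q8→{q1, q5, q7}; union {q1, q2, q4, q5, q6, q7, q8}; ε-closure = {q1, q2, q3, q4, q5, q6, q7, q8}.
Read 'c': q1→{q2, q5, q6}, q2→∅, q3→{q3, q5}, q4→{q1, q5, q6}, q5→{q3, q8}, q6→{q1, q3, q5, q7}, q7→{q6}, q8→{q7, q8}; now {q1, q2, q3, q5, q6, q7, q8}.
Read 'a': q1→{q8}, q2→{q5, q7}, q3→{q5, q7}, q5→{q2, q5, q6}, q6→{q4}, q7→{q1, q2, q7}, q8→{q1, q5, q7}; union {q1, q2, q4, q5, q6, q7, q8}; ε-closure = {q1, q2, q3, q4, q5, q6, q7, q8}.
Read 'c': q1→{q2, q5, q6}, q2→∅, q3→{q3, q5}, q4→{q1, q5, q6}, q5→{q3, q8}, q6→{q1, q3, q5, q7}, q7→{q6}, q8→{q7, q8}; now {q1, q2, q3, q5, q6, q7, q8}.
Read 'c': q1→{q2, q5, q6}, q2→∅, q3→{q3, q5}, q5→{q3, q8}, q6→{q1, q3, q5, q7}, q7→{q6}, q8→{q7, q8}; now {q1, q2, q3, q5, q6, q7, q8}.

{q1, q2, q3, q5, q6, q7, q8}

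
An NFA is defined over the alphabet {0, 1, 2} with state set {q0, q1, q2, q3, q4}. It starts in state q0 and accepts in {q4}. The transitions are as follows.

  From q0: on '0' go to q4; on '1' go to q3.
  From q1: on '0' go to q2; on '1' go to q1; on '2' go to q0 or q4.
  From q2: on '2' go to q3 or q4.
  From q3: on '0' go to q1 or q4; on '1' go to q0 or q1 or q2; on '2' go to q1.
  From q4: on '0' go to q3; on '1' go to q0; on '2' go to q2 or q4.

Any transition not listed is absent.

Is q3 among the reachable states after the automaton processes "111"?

Start in {q0}.
Read '1': {q0} → {q3}.
Read '1': {q3} → {q0, q1, q2}.
Read '1': {q0, q1, q2} → {q1, q3}.
State q3 is in {q1, q3}.

Yes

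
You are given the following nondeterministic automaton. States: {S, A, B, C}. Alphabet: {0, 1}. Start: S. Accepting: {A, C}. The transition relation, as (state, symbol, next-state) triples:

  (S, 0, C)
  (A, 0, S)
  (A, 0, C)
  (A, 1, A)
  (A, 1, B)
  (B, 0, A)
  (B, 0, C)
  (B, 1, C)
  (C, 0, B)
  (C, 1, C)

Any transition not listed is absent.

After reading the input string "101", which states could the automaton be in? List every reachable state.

∅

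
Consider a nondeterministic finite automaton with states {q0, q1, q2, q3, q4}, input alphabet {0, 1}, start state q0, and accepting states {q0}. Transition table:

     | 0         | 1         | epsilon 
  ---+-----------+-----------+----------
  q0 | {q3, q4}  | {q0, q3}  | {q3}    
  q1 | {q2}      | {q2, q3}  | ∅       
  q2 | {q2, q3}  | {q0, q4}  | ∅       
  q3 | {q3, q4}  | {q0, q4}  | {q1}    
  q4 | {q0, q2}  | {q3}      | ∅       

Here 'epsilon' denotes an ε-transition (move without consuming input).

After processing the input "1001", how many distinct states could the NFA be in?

5

Start: ε-closure({q0}) = {q0, q1, q3}.
Read '1': {q0, q1, q3} → {q0, q1, q2, q3, q4}.
Read '0': {q0, q1, q2, q3, q4} → {q0, q1, q2, q3, q4}.
Read '0': {q0, q1, q2, q3, q4} → {q0, q1, q2, q3, q4}.
Read '1': {q0, q1, q2, q3, q4} → {q0, q1, q2, q3, q4}.
That set has 5 states.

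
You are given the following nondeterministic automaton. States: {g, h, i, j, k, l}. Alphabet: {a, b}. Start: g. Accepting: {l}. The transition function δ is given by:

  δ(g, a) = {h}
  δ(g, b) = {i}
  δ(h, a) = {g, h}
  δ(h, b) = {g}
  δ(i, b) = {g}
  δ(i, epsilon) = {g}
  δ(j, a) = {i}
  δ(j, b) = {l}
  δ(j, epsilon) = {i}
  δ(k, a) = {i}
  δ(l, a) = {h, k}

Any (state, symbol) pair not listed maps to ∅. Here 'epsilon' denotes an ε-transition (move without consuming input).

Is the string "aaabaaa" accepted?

Start in {g}.
Read 'a': g→{h}; now {h}.
Read 'a': h→{g, h}; now {g, h}.
Read 'a': g→{h}, h→{g, h}; now {g, h}.
Read 'b': g→{i}, h→{g}; now {g, i}.
Read 'a': g→{h}, i→∅; now {h}.
Read 'a': h→{g, h}; now {g, h}.
Read 'a': g→{h}, h→{g, h}; now {g, h}.
The final set {g, h} contains no accepting state.

No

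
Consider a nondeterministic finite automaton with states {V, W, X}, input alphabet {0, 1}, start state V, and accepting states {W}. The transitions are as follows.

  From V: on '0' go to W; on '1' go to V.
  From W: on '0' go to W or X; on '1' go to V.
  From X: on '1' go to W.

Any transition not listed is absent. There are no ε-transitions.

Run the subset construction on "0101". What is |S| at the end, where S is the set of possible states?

Start in {V}.
Read '0': V→{W}; now {W}.
Read '1': W→{V}; now {V}.
Read '0': V→{W}; now {W}.
Read '1': W→{V}; now {V}.
That set has 1 state.

1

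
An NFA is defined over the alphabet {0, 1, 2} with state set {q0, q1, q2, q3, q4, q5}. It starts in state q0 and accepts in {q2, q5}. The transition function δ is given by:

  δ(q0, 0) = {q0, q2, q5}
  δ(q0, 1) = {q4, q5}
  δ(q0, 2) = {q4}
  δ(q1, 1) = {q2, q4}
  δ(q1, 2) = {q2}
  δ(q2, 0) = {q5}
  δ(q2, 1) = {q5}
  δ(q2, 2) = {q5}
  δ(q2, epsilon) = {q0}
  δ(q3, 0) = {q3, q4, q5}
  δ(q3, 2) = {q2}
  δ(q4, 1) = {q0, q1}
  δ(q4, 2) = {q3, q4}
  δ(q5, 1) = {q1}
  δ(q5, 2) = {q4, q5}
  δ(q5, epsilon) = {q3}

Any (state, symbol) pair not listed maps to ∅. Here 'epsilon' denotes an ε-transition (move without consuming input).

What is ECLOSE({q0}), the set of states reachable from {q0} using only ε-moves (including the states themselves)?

{q0}

Begin with {q0}.
No ε-moves leave this set, so the closure equals the set itself.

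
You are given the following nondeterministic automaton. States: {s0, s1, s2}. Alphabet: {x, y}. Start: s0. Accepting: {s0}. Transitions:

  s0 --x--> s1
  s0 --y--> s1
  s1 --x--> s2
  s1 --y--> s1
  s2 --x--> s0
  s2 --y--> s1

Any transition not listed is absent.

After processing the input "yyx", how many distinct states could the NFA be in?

Start in {s0}.
Read 'y': {s0} → {s1}.
Read 'y': {s1} → {s1}.
Read 'x': {s1} → {s2}.
That set has 1 state.

1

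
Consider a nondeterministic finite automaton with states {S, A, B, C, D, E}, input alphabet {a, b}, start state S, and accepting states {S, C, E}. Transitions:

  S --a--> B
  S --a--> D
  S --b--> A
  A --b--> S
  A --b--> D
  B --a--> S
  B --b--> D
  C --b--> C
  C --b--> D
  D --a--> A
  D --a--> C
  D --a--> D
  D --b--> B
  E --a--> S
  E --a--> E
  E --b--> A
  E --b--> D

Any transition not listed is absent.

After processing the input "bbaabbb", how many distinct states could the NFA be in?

Start in {S}.
Read 'b': {S} → {A}.
Read 'b': {A} → {S, D}.
Read 'a': {S, D} → {A, B, C, D}.
Read 'a': {A, B, C, D} → {S, A, C, D}.
Read 'b': {S, A, C, D} → {S, A, B, C, D}.
Read 'b': {S, A, B, C, D} → {S, A, B, C, D}.
Read 'b': {S, A, B, C, D} → {S, A, B, C, D}.
That set has 5 states.

5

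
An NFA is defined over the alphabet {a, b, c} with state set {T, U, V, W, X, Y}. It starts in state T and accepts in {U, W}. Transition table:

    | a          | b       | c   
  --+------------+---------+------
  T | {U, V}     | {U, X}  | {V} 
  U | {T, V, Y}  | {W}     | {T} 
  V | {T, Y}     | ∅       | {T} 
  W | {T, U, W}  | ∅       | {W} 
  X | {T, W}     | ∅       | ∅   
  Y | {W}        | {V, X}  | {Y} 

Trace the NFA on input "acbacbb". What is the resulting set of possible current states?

{W}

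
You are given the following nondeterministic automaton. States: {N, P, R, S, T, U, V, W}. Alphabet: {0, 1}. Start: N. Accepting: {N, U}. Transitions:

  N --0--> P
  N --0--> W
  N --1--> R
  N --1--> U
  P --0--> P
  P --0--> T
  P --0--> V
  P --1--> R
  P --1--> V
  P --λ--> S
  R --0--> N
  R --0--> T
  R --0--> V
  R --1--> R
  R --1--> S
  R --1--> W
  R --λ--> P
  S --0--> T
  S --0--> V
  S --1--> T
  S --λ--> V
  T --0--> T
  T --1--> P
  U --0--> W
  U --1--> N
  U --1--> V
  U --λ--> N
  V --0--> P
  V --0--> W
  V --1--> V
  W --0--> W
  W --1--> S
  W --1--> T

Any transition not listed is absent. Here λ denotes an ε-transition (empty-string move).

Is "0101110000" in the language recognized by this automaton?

No

Start in {N}.
Read '0': N→{P, W}; union {P, W}; ε-closure = {P, S, V, W}.
Read '1': P→{R, V}, S→{T}, V→{V}, W→{S, T}; union {R, S, T, V}; ε-closure = {P, R, S, T, V}.
Read '0': P→{P, T, V}, R→{N, T, V}, S→{T, V}, T→{T}, V→{P, W}; union {N, P, T, V, W}; ε-closure = {N, P, S, T, V, W}.
Read '1': N→{R, U}, P→{R, V}, S→{T}, T→{P}, V→{V}, W→{S, T}; union {P, R, S, T, U, V}; ε-closure = {N, P, R, S, T, U, V}.
Read '1': N→{R, U}, P→{R, V}, R→{R, S, W}, S→{T}, T→{P}, U→{N, V}, V→{V}; now {N, P, R, S, T, U, V, W}.
Read '1': N→{R, U}, P→{R, V}, R→{R, S, W}, S→{T}, T→{P}, U→{N, V}, V→{V}, W→{S, T}; now {N, P, R, S, T, U, V, W}.
Read '0': N→{P, W}, P→{P, T, V}, R→{N, T, V}, S→{T, V}, T→{T}, U→{W}, V→{P, W}, W→{W}; union {N, P, T, V, W}; ε-closure = {N, P, S, T, V, W}.
Read '0': N→{P, W}, P→{P, T, V}, S→{T, V}, T→{T}, V→{P, W}, W→{W}; union {P, T, V, W}; ε-closure = {P, S, T, V, W}.
Read '0': P→{P, T, V}, S→{T, V}, T→{T}, V→{P, W}, W→{W}; union {P, T, V, W}; ε-closure = {P, S, T, V, W}.
Read '0': P→{P, T, V}, S→{T, V}, T→{T}, V→{P, W}, W→{W}; union {P, T, V, W}; ε-closure = {P, S, T, V, W}.
The final set {P, S, T, V, W} contains no accepting state.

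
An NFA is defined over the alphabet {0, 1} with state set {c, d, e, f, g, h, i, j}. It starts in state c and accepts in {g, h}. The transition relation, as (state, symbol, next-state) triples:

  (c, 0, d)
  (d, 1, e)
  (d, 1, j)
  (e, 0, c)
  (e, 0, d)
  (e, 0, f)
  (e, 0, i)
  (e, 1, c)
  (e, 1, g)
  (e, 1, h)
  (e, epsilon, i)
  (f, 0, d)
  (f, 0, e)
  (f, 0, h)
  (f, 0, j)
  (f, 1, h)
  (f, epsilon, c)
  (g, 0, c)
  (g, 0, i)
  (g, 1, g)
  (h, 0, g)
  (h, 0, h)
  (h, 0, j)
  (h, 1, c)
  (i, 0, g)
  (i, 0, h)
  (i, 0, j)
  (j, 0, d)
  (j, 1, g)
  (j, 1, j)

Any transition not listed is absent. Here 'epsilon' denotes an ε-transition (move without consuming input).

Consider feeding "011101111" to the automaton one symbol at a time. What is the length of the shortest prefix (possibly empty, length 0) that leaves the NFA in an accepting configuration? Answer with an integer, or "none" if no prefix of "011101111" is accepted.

3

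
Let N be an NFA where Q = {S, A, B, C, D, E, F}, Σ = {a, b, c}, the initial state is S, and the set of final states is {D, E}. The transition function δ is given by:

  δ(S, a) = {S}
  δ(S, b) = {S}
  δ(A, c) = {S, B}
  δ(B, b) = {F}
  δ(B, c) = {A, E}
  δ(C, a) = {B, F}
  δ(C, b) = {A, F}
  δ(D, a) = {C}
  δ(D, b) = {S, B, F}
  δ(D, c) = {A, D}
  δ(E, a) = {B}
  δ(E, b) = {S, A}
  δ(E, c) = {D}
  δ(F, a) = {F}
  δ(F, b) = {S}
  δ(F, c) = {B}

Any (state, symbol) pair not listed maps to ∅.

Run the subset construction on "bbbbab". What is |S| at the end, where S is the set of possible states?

1

Start in {S}.
Read 'b': {S} → {S}.
Read 'b': {S} → {S}.
Read 'b': {S} → {S}.
Read 'b': {S} → {S}.
Read 'a': {S} → {S}.
Read 'b': {S} → {S}.
That set has 1 state.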